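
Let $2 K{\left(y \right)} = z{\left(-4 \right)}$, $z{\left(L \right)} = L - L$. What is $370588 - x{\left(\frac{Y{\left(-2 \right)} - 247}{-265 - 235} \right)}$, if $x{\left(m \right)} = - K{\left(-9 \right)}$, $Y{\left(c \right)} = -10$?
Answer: $370588$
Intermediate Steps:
$z{\left(L \right)} = 0$
$K{\left(y \right)} = 0$ ($K{\left(y \right)} = \frac{1}{2} \cdot 0 = 0$)
$x{\left(m \right)} = 0$ ($x{\left(m \right)} = \left(-1\right) 0 = 0$)
$370588 - x{\left(\frac{Y{\left(-2 \right)} - 247}{-265 - 235} \right)} = 370588 - 0 = 370588 + 0 = 370588$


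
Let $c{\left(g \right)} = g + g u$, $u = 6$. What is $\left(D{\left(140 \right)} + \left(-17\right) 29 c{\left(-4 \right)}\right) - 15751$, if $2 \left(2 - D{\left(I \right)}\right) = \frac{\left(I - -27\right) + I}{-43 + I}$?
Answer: $- \frac{377637}{194} \approx -1946.6$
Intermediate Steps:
$c{\left(g \right)} = 7 g$ ($c{\left(g \right)} = g + g 6 = g + 6 g = 7 g$)
$D{\left(I \right)} = 2 - \frac{27 + 2 I}{2 \left(-43 + I\right)}$ ($D{\left(I \right)} = 2 - \frac{\left(\left(I - -27\right) + I\right) \frac{1}{-43 + I}}{2} = 2 - \frac{\left(\left(I + 27\right) + I\right) \frac{1}{-43 + I}}{2} = 2 - \frac{\left(\left(27 + I\right) + I\right) \frac{1}{-43 + I}}{2} = 2 - \frac{\left(27 + 2 I\right) \frac{1}{-43 + I}}{2} = 2 - \frac{\frac{1}{-43 + I} \left(27 + 2 I\right)}{2} = 2 - \frac{27 + 2 I}{2 \left(-43 + I\right)}$)
$\left(D{\left(140 \right)} + \left(-17\right) 29 c{\left(-4 \right)}\right) - 15751 = \left(\frac{- \frac{199}{2} + 140}{-43 + 140} + \left(-17\right) 29 \cdot 7 \left(-4\right)\right) - 15751 = \left(\frac{1}{97} \cdot \frac{81}{2} - -13804\right) - 15751 = \left(\frac{1}{97} \cdot \frac{81}{2} + 13804\right) - 15751 = \left(\frac{81}{194} + 13804\right) - 15751 = \frac{2678057}{194} - 15751 = - \frac{377637}{194}$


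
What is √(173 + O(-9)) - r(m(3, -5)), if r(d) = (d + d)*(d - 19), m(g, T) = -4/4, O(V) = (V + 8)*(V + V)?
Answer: -40 + √191 ≈ -26.180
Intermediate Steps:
O(V) = 2*V*(8 + V) (O(V) = (8 + V)*(2*V) = 2*V*(8 + V))
m(g, T) = -1 (m(g, T) = -4*¼ = -1)
r(d) = 2*d*(-19 + d) (r(d) = (2*d)*(-19 + d) = 2*d*(-19 + d))
√(173 + O(-9)) - r(m(3, -5)) = √(173 + 2*(-9)*(8 - 9)) - 2*(-1)*(-19 - 1) = √(173 + 2*(-9)*(-1)) - 2*(-1)*(-20) = √(173 + 18) - 1*40 = √191 - 40 = -40 + √191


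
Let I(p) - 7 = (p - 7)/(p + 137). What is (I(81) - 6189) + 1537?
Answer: -506268/109 ≈ -4644.7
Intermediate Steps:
I(p) = 7 + (-7 + p)/(137 + p) (I(p) = 7 + (p - 7)/(p + 137) = 7 + (-7 + p)/(137 + p))
(I(81) - 6189) + 1537 = (8*(119 + 81)/(137 + 81) - 6189) + 1537 = (8*200/218 - 6189) + 1537 = (8*(1/218)*200 - 6189) + 1537 = (800/109 - 6189) + 1537 = -673801/109 + 1537 = -506268/109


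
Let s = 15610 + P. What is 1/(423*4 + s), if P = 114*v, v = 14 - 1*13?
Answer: 1/17416 ≈ 5.7418e-5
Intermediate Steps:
v = 1 (v = 14 - 13 = 1)
P = 114 (P = 114*1 = 114)
s = 15724 (s = 15610 + 114 = 15724)
1/(423*4 + s) = 1/(423*4 + 15724) = 1/(1692 + 15724) = 1/17416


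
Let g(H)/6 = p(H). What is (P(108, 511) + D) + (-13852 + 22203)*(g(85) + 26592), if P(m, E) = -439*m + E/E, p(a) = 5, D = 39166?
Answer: 222312077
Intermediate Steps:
g(H) = 30 (g(H) = 6*5 = 30)
P(m, E) = 1 - 439*m (P(m, E) = -439*m + 1 = 1 - 439*m)
(P(108, 511) + D) + (-13852 + 22203)*(g(85) + 26592) = ((1 - 439*108) + 39166) + (-13852 + 22203)*(30 + 26592) = ((1 - 47412) + 39166) + 8351*26622 = (-47411 + 39166) + 222320322 = -8245 + 222320322 = 222312077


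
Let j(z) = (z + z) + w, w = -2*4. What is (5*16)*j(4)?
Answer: 0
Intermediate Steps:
w = -8
j(z) = -8 + 2*z (j(z) = (z + z) - 8 = 2*z - 8 = -8 + 2*z)
(5*16)*j(4) = (5*16)*(-8 + 2*4) = 80*(-8 + 8) = 80*0 = 0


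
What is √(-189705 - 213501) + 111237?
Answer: 111237 + I*√403206 ≈ 1.1124e+5 + 634.99*I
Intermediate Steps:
√(-189705 - 213501) + 111237 = √(-403206) + 111237 = I*√403206 + 111237 = 111237 + I*√403206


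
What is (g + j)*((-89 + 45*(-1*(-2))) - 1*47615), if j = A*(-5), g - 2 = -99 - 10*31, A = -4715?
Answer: -1103121152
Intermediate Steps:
g = -407 (g = 2 + (-99 - 10*31) = 2 + (-99 - 310) = 2 - 409 = -407)
j = 23575 (j = -4715*(-5) = 23575)
(g + j)*((-89 + 45*(-1*(-2))) - 1*47615) = (-407 + 23575)*((-89 + 45*(-1*(-2))) - 1*47615) = 23168*((-89 + 45*2) - 47615) = 23168*((-89 + 90) - 47615) = 23168*(1 - 47615) = 23168*(-47614) = -1103121152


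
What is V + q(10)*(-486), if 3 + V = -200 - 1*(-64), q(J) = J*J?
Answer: -48739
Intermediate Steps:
q(J) = J²
V = -139 (V = -3 + (-200 - 1*(-64)) = -3 + (-200 + 64) = -3 - 136 = -139)
V + q(10)*(-486) = -139 + 10²*(-486) = -139 + 100*(-486) = -139 - 48600 = -48739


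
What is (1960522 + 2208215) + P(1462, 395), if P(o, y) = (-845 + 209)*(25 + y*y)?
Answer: -95079063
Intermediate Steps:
P(o, y) = -15900 - 636*y² (P(o, y) = -636*(25 + y²) = -15900 - 636*y²)
(1960522 + 2208215) + P(1462, 395) = (1960522 + 2208215) + (-15900 - 636*395²) = 4168737 + (-15900 - 636*156025) = 4168737 + (-15900 - 99231900) = 4168737 - 99247800 = -95079063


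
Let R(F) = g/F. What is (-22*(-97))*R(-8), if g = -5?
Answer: 5335/4 ≈ 1333.8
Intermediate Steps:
R(F) = -5/F
(-22*(-97))*R(-8) = (-22*(-97))*(-5/(-8)) = 2134*(-5*(-1/8)) = 2134*(5/8) = 5335/4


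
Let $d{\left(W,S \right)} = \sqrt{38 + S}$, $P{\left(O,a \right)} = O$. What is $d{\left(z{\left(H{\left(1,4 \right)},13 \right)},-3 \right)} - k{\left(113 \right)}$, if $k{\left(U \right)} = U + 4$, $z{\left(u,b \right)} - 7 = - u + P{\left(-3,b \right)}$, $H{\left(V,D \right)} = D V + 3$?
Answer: $-117 + \sqrt{35} \approx -111.08$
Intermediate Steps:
$H{\left(V,D \right)} = 3 + D V$
$z{\left(u,b \right)} = 4 - u$ ($z{\left(u,b \right)} = 7 - \left(3 + u\right) = 4 - u$)
$k{\left(U \right)} = 4 + U$
$d{\left(z{\left(H{\left(1,4 \right)},13 \right)},-3 \right)} - k{\left(113 \right)} = \sqrt{38 - 3} - \left(4 + 113\right) = \sqrt{35} - 117 = -117 + \sqrt{35}$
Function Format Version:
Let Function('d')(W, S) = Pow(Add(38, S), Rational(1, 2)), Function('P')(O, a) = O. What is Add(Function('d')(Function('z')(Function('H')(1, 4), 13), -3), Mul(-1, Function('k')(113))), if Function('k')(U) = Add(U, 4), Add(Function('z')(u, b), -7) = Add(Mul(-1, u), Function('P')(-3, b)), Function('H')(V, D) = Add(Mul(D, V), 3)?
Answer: Add(-117, Pow(35, Rational(1, 2))) ≈ -111.08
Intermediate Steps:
Function('H')(V, D) = Add(3, Mul(D, V))
Function('z')(u, b) = Add(4, Mul(-1, u)) (Function('z')(u, b) = Add(7, Add(Mul(-1, u), -3)) = Add(7, Add(-3, Mul(-1, u))) = Add(4, Mul(-1, u)))
Function('k')(U) = Add(4, U)
Add(Function('d')(Function('z')(Function('H')(1, 4), 13), -3), Mul(-1, Function('k')(113))) = Add(Pow(Add(38, -3), Rational(1, 2)), Mul(-1, Add(4, 113))) = Add(Pow(35, Rational(1, 2)), Mul(-1, 117)) = Add(Pow(35, Rational(1, 2)), -117) = Add(-117, Pow(35, Rational(1, 2)))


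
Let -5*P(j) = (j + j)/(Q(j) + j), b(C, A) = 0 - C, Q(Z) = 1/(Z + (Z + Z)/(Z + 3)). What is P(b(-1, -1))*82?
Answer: -492/25 ≈ -19.680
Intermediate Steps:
Q(Z) = 1/(Z + 2*Z/(3 + Z)) (Q(Z) = 1/(Z + (2*Z)/(3 + Z)) = 1/(Z + 2*Z/(3 + Z)))
b(C, A) = -C
P(j) = -2*j/(5*(j + (3 + j)/(j*(5 + j)))) (P(j) = -(j + j)/(5*((3 + j)/(j*(5 + j)) + j)) = -2*j/(5*(j + (3 + j)/(j*(5 + j)))))
P(b(-1, -1))*82 = ((-1*(-1))**2*(-2 - (-2)*(-1)/5)/(3 - 1*(-1) + (-1*(-1))**2*(5 - 1*(-1))))*82 = (1**2*(-2 - 2/5*1)/(3 + 1 + 1**2*(5 + 1)))*82 = (1*(-2 - 2/5)/(3 + 1 + 1*6))*82 = (1*(-12/5)/(3 + 1 + 6))*82 = (1*(-12/5)/10)*82 = (1*(1/10)*(-12/5))*82 = -6/25*82 = -492/25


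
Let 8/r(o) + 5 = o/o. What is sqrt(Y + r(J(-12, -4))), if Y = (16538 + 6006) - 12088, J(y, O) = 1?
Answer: sqrt(10454) ≈ 102.24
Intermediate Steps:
r(o) = -2 (r(o) = 8/(-5 + o/o) = 8/(-5 + 1) = 8/(-4) = 8*(-1/4) = -2)
Y = 10456 (Y = 22544 - 12088 = 10456)
sqrt(Y + r(J(-12, -4))) = sqrt(10456 - 2) = sqrt(10454)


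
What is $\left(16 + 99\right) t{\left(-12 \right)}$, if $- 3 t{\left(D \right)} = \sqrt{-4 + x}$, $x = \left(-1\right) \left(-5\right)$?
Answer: $- \frac{115}{3} \approx -38.333$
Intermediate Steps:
$x = 5$
$t{\left(D \right)} = - \frac{1}{3}$ ($t{\left(D \right)} = - \frac{\sqrt{-4 + 5}}{3} = - \frac{\sqrt{1}}{3} = \left(- \frac{1}{3}\right) 1 = - \frac{1}{3}$)
$\left(16 + 99\right) t{\left(-12 \right)} = \left(16 + 99\right) \left(- \frac{1}{3}\right) = 115 \left(- \frac{1}{3}\right) = - \frac{115}{3}$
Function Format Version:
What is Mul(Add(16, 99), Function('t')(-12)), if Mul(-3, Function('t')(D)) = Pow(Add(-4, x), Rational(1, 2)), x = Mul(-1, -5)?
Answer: Rational(-115, 3) ≈ -38.333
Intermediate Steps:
x = 5
Function('t')(D) = Rational(-1, 3) (Function('t')(D) = Mul(Rational(-1, 3), Pow(Add(-4, 5), Rational(1, 2))) = Mul(Rational(-1, 3), Pow(1, Rational(1, 2))) = Mul(Rational(-1, 3), 1) = Rational(-1, 3))
Mul(Add(16, 99), Function('t')(-12)) = Mul(Add(16, 99), Rational(-1, 3)) = Mul(115, Rational(-1, 3)) = Rational(-115, 3)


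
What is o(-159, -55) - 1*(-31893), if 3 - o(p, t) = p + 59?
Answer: 31996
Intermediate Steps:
o(p, t) = -56 - p (o(p, t) = 3 - (p + 59) = 3 - (59 + p) = 3 + (-59 - p) = -56 - p)
o(-159, -55) - 1*(-31893) = (-56 - 1*(-159)) - 1*(-31893) = (-56 + 159) + 31893 = 103 + 31893 = 31996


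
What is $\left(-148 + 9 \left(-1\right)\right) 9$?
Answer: $-1413$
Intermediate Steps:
$\left(-148 + 9 \left(-1\right)\right) 9 = \left(-148 - 9\right) 9 = \left(-157\right) 9 = -1413$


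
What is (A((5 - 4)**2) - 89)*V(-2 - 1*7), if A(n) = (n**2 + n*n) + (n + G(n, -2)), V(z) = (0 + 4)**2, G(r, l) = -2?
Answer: -1408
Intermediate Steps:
V(z) = 16 (V(z) = 4**2 = 16)
A(n) = -2 + n + 2*n**2 (A(n) = (n**2 + n*n) + (n - 2) = (n**2 + n**2) + (-2 + n) = 2*n**2 + (-2 + n) = -2 + n + 2*n**2)
(A((5 - 4)**2) - 89)*V(-2 - 1*7) = ((-2 + (5 - 4)**2 + 2*((5 - 4)**2)**2) - 89)*16 = ((-2 + 1**2 + 2*(1**2)**2) - 89)*16 = ((-2 + 1 + 2*1**2) - 89)*16 = ((-2 + 1 + 2*1) - 89)*16 = ((-2 + 1 + 2) - 89)*16 = (1 - 89)*16 = -88*16 = -1408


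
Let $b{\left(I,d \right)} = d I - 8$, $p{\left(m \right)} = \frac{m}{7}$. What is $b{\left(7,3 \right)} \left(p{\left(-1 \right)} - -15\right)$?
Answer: $\frac{1352}{7} \approx 193.14$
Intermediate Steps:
$p{\left(m \right)} = \frac{m}{7}$ ($p{\left(m \right)} = m \frac{1}{7} = \frac{m}{7}$)
$b{\left(I,d \right)} = -8 + I d$ ($b{\left(I,d \right)} = I d - 8 = -8 + I d$)
$b{\left(7,3 \right)} \left(p{\left(-1 \right)} - -15\right) = \left(-8 + 7 \cdot 3\right) \left(\frac{1}{7} \left(-1\right) - -15\right) = \left(-8 + 21\right) \left(- \frac{1}{7} + 15\right) = 13 \cdot \frac{104}{7} = \frac{1352}{7}$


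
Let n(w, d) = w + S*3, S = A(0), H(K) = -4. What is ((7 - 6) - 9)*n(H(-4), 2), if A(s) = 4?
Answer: -64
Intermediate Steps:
S = 4
n(w, d) = 12 + w (n(w, d) = w + 4*3 = w + 12 = 12 + w)
((7 - 6) - 9)*n(H(-4), 2) = ((7 - 6) - 9)*(12 - 4) = (1 - 9)*8 = -8*8 = -64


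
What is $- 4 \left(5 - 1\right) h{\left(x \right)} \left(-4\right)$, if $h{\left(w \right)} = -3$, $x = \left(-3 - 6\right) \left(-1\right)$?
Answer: $-192$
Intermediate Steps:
$x = 9$ ($x = \left(-3 - 6\right) \left(-1\right) = \left(-9\right) \left(-1\right) = 9$)
$- 4 \left(5 - 1\right) h{\left(x \right)} \left(-4\right) = - 4 \left(5 - 1\right) \left(-3\right) \left(-4\right) = \left(-4\right) 4 \left(-3\right) \left(-4\right) = \left(-16\right) \left(-3\right) \left(-4\right) = 48 \left(-4\right) = -192$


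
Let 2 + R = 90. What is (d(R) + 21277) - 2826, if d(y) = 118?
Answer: 18569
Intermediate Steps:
R = 88 (R = -2 + 90 = 88)
(d(R) + 21277) - 2826 = (118 + 21277) - 2826 = 21395 - 2826 = 18569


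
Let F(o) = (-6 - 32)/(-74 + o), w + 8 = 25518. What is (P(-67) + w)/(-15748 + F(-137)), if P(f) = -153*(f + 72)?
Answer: -1044239/664558 ≈ -1.5713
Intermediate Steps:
P(f) = -11016 - 153*f (P(f) = -153*(72 + f) = -11016 - 153*f)
w = 25510 (w = -8 + 25518 = 25510)
F(o) = -38/(-74 + o)
(P(-67) + w)/(-15748 + F(-137)) = ((-11016 - 153*(-67)) + 25510)/(-15748 - 38/(-74 - 137)) = ((-11016 + 10251) + 25510)/(-15748 - 38/(-211)) = (-765 + 25510)/(-15748 - 38*(-1/211)) = 24745/(-15748 + 38/211) = 24745/(-3322790/211) = 24745*(-211/3322790) = -1044239/664558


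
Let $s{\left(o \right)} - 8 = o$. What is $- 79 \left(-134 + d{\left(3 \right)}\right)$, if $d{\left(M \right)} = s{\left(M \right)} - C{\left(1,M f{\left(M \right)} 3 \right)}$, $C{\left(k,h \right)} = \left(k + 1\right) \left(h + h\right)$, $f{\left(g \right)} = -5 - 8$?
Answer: $-27255$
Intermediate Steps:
$f{\left(g \right)} = -13$ ($f{\left(g \right)} = -5 - 8 = -13$)
$s{\left(o \right)} = 8 + o$
$C{\left(k,h \right)} = 2 h \left(1 + k\right)$ ($C{\left(k,h \right)} = \left(1 + k\right) 2 h = 2 h \left(1 + k\right)$)
$d{\left(M \right)} = 8 + 157 M$ ($d{\left(M \right)} = \left(8 + M\right) - 2 M \left(-13\right) 3 \left(1 + 1\right) = \left(8 + M\right) - 2 - 13 M 3 \cdot 2 = \left(8 + M\right) - 2 \left(- 39 M\right) 2 = \left(8 + M\right) - - 156 M = \left(8 + M\right) + 156 M = 8 + 157 M$)
$- 79 \left(-134 + d{\left(3 \right)}\right) = - 79 \left(-134 + \left(8 + 157 \cdot 3\right)\right) = - 79 \left(-134 + \left(8 + 471\right)\right) = - 79 \left(-134 + 479\right) = \left(-79\right) 345 = -27255$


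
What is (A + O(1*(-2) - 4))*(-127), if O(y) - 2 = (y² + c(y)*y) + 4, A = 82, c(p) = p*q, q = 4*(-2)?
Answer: 20828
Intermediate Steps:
q = -8
c(p) = -8*p (c(p) = p*(-8) = -8*p)
O(y) = 6 - 7*y² (O(y) = 2 + ((y² + (-8*y)*y) + 4) = 2 + ((y² - 8*y²) + 4) = 2 + (-7*y² + 4) = 2 + (4 - 7*y²) = 6 - 7*y²)
(A + O(1*(-2) - 4))*(-127) = (82 + (6 - 7*(1*(-2) - 4)²))*(-127) = (82 + (6 - 7*(-2 - 4)²))*(-127) = (82 + (6 - 7*(-6)²))*(-127) = (82 + (6 - 7*36))*(-127) = (82 + (6 - 252))*(-127) = (82 - 246)*(-127) = -164*(-127) = 20828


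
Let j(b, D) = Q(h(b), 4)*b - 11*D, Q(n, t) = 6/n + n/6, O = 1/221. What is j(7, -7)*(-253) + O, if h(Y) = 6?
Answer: -5088082/221 ≈ -23023.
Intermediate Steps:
O = 1/221 ≈ 0.0045249
Q(n, t) = 6/n + n/6 (Q(n, t) = 6/n + n*(⅙) = 6/n + n/6)
j(b, D) = -11*D + 2*b (j(b, D) = (6/6 + (⅙)*6)*b - 11*D = (6*(⅙) + 1)*b - 11*D = (1 + 1)*b - 11*D = 2*b - 11*D = -11*D + 2*b)
j(7, -7)*(-253) + O = (-11*(-7) + 2*7)*(-253) + 1/221 = (77 + 14)*(-253) + 1/221 = 91*(-253) + 1/221 = -23023 + 1/221 = -5088082/221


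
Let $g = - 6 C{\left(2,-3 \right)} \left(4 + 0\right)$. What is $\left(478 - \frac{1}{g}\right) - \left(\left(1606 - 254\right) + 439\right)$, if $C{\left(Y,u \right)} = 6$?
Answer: $- \frac{189071}{144} \approx -1313.0$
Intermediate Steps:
$g = -144$ ($g = \left(-6\right) 6 \left(4 + 0\right) = \left(-36\right) 4 = -144$)
$\left(478 - \frac{1}{g}\right) - \left(\left(1606 - 254\right) + 439\right) = \left(478 - \frac{1}{-144}\right) - \left(\left(1606 - 254\right) + 439\right) = \left(478 - - \frac{1}{144}\right) - \left(1352 + 439\right) = \left(478 + \frac{1}{144}\right) - 1791 = \frac{68833}{144} - 1791 = - \frac{189071}{144}$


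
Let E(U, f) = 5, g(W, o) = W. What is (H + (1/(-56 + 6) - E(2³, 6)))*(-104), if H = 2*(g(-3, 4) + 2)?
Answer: 18252/25 ≈ 730.08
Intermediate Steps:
H = -2 (H = 2*(-3 + 2) = 2*(-1) = -2)
(H + (1/(-56 + 6) - E(2³, 6)))*(-104) = (-2 + (1/(-56 + 6) - 1*5))*(-104) = (-2 + (1/(-50) - 5))*(-104) = (-2 + (-1/50 - 5))*(-104) = (-2 - 251/50)*(-104) = -351/50*(-104) = 18252/25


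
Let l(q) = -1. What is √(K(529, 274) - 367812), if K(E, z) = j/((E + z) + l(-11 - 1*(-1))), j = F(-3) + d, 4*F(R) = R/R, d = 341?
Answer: I*√946311503862/1604 ≈ 606.47*I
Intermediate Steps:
F(R) = ¼ (F(R) = (R/R)/4 = (¼)*1 = ¼)
j = 1365/4 (j = ¼ + 341 = 1365/4 ≈ 341.25)
K(E, z) = 1365/(4*(-1 + E + z)) (K(E, z) = 1365/(4*((E + z) - 1)) = 1365/(4*(-1 + E + z)))
√(K(529, 274) - 367812) = √(1365/(4*(-1 + 529 + 274)) - 367812) = √((1365/4)/802 - 367812) = √((1365/4)*(1/802) - 367812) = √(1365/3208 - 367812) = √(-1179939531/3208) = I*√946311503862/1604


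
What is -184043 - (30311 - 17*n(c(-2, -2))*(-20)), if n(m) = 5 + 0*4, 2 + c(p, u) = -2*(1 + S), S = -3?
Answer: -216054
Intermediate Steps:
c(p, u) = 2 (c(p, u) = -2 - 2*(1 - 3) = -2 - 2*(-2) = -2 + 4 = 2)
n(m) = 5 (n(m) = 5 + 0 = 5)
-184043 - (30311 - 17*n(c(-2, -2))*(-20)) = -184043 - (30311 - 17*5*(-20)) = -184043 - (30311 - 85*(-20)) = -184043 - (30311 - 1*(-1700)) = -184043 - (30311 + 1700) = -184043 - 1*32011 = -184043 - 32011 = -216054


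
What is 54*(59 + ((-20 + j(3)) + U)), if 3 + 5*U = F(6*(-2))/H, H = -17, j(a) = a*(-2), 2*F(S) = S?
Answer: 29808/17 ≈ 1753.4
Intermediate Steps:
F(S) = S/2
j(a) = -2*a
U = -9/17 (U = -⅗ + (((6*(-2))/2)/(-17))/5 = -⅗ + (((½)*(-12))*(-1/17))/5 = -⅗ + (-6*(-1/17))/5 = -⅗ + (⅕)*(6/17) = -⅗ + 6/85 = -9/17 ≈ -0.52941)
54*(59 + ((-20 + j(3)) + U)) = 54*(59 + ((-20 - 2*3) - 9/17)) = 54*(59 + ((-20 - 6) - 9/17)) = 54*(59 + (-26 - 9/17)) = 54*(59 - 451/17) = 54*(552/17) = 29808/17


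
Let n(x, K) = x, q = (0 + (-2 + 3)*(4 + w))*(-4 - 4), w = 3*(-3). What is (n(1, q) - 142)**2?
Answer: 19881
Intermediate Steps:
w = -9
q = 40 (q = (0 + (-2 + 3)*(4 - 9))*(-4 - 4) = (0 + 1*(-5))*(-8) = (0 - 5)*(-8) = -5*(-8) = 40)
(n(1, q) - 142)**2 = (1 - 142)**2 = (-141)**2 = 19881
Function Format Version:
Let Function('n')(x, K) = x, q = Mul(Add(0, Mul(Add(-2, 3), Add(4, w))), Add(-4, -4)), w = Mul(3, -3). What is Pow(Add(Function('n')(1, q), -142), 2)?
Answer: 19881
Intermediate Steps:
w = -9
q = 40 (q = Mul(Add(0, Mul(Add(-2, 3), Add(4, -9))), Add(-4, -4)) = Mul(Add(0, Mul(1, -5)), -8) = Mul(Add(0, -5), -8) = Mul(-5, -8) = 40)
Pow(Add(Function('n')(1, q), -142), 2) = Pow(Add(1, -142), 2) = Pow(-141, 2) = 19881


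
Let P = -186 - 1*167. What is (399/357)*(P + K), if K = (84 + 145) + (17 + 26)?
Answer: -1539/17 ≈ -90.529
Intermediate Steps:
K = 272 (K = 229 + 43 = 272)
P = -353 (P = -186 - 167 = -353)
(399/357)*(P + K) = (399/357)*(-353 + 272) = (399*(1/357))*(-81) = (19/17)*(-81) = -1539/17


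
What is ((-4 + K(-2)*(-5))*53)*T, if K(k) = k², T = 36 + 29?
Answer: -82680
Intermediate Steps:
T = 65
((-4 + K(-2)*(-5))*53)*T = ((-4 + (-2)²*(-5))*53)*65 = ((-4 + 4*(-5))*53)*65 = ((-4 - 20)*53)*65 = -24*53*65 = -1272*65 = -82680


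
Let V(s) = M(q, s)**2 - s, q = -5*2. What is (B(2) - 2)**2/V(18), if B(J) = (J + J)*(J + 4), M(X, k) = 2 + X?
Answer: 242/23 ≈ 10.522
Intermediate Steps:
q = -10
B(J) = 2*J*(4 + J) (B(J) = (2*J)*(4 + J) = 2*J*(4 + J))
V(s) = 64 - s (V(s) = (2 - 10)**2 - s = (-8)**2 - s = 64 - s)
(B(2) - 2)**2/V(18) = (2*2*(4 + 2) - 2)**2/(64 - 1*18) = (2*2*6 - 2)**2/(64 - 18) = (24 - 2)**2/46 = 22**2*(1/46) = 484*(1/46) = 242/23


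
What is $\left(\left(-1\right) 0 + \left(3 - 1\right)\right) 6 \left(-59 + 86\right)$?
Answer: $324$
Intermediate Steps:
$\left(\left(-1\right) 0 + \left(3 - 1\right)\right) 6 \left(-59 + 86\right) = \left(0 + 2\right) 6 \cdot 27 = 2 \cdot 6 \cdot 27 = 12 \cdot 27 = 324$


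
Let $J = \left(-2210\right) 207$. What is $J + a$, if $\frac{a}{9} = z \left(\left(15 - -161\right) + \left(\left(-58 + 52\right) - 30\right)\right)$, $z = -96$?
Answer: $-578430$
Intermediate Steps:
$J = -457470$
$a = -120960$ ($a = 9 \left(- 96 \left(\left(15 - -161\right) + \left(\left(-58 + 52\right) - 30\right)\right)\right) = 9 \left(- 96 \left(\left(15 + 161\right) - 36\right)\right) = 9 \left(- 96 \left(176 - 36\right)\right) = 9 \left(\left(-96\right) 140\right) = 9 \left(-13440\right) = -120960$)
$J + a = -457470 - 120960 = -578430$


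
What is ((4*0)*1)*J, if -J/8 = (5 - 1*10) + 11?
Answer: 0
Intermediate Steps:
J = -48 (J = -8*((5 - 1*10) + 11) = -8*((5 - 10) + 11) = -8*(-5 + 11) = -8*6 = -48)
((4*0)*1)*J = ((4*0)*1)*(-48) = (0*1)*(-48) = 0*(-48) = 0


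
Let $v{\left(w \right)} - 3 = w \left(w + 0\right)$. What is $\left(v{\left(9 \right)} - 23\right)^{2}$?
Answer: $3721$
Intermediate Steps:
$v{\left(w \right)} = 3 + w^{2}$ ($v{\left(w \right)} = 3 + w \left(w + 0\right) = 3 + w w = 3 + w^{2}$)
$\left(v{\left(9 \right)} - 23\right)^{2} = \left(\left(3 + 9^{2}\right) - 23\right)^{2} = \left(\left(3 + 81\right) - 23\right)^{2} = \left(84 - 23\right)^{2} = 61^{2} = 3721$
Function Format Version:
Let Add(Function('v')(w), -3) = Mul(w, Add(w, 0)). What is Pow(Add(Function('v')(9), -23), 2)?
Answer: 3721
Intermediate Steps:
Function('v')(w) = Add(3, Pow(w, 2)) (Function('v')(w) = Add(3, Mul(w, Add(w, 0))) = Add(3, Mul(w, w)) = Add(3, Pow(w, 2)))
Pow(Add(Function('v')(9), -23), 2) = Pow(Add(Add(3, Pow(9, 2)), -23), 2) = Pow(Add(Add(3, 81), -23), 2) = Pow(Add(84, -23), 2) = Pow(61, 2) = 3721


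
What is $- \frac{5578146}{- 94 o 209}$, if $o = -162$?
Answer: $- \frac{34433}{19646} \approx -1.7527$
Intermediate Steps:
$- \frac{5578146}{- 94 o 209} = - \frac{5578146}{\left(-94\right) \left(-162\right) 209} = - \frac{5578146}{15228 \cdot 209} = - \frac{5578146}{3182652} = \left(-5578146\right) \frac{1}{3182652} = - \frac{34433}{19646}$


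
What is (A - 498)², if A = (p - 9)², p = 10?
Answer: 247009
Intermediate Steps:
A = 1 (A = (10 - 9)² = 1² = 1)
(A - 498)² = (1 - 498)² = (-497)² = 247009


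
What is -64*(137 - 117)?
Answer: -1280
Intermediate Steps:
-64*(137 - 117) = -64*20 = -1280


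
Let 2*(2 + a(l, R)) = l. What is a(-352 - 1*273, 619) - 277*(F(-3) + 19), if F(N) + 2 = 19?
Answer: -20573/2 ≈ -10287.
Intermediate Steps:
a(l, R) = -2 + l/2
F(N) = 17 (F(N) = -2 + 19 = 17)
a(-352 - 1*273, 619) - 277*(F(-3) + 19) = (-2 + (-352 - 1*273)/2) - 277*(17 + 19) = (-2 + (-352 - 273)/2) - 277*36 = (-2 + (½)*(-625)) - 1*9972 = (-2 - 625/2) - 9972 = -629/2 - 9972 = -20573/2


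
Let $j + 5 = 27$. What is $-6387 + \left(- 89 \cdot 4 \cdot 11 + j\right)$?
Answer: $-10281$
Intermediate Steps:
$j = 22$ ($j = -5 + 27 = 22$)
$-6387 + \left(- 89 \cdot 4 \cdot 11 + j\right) = -6387 + \left(- 89 \cdot 4 \cdot 11 + 22\right) = -6387 + \left(\left(-89\right) 44 + 22\right) = -6387 + \left(-3916 + 22\right) = -6387 - 3894 = -10281$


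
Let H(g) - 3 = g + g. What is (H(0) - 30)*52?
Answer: -1404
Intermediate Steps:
H(g) = 3 + 2*g (H(g) = 3 + (g + g) = 3 + 2*g)
(H(0) - 30)*52 = ((3 + 2*0) - 30)*52 = ((3 + 0) - 30)*52 = (3 - 30)*52 = -27*52 = -1404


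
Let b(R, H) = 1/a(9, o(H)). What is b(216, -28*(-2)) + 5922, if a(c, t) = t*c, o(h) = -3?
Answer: 159893/27 ≈ 5922.0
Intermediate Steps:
a(c, t) = c*t
b(R, H) = -1/27 (b(R, H) = 1/(9*(-3)) = 1/(-27) = -1/27)
b(216, -28*(-2)) + 5922 = -1/27 + 5922 = 159893/27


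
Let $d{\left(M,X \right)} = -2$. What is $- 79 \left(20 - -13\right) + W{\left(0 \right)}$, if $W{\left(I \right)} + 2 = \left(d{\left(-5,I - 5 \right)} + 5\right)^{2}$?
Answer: $-2600$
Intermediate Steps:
$W{\left(I \right)} = 7$ ($W{\left(I \right)} = -2 + \left(-2 + 5\right)^{2} = -2 + 3^{2} = -2 + 9 = 7$)
$- 79 \left(20 - -13\right) + W{\left(0 \right)} = - 79 \left(20 - -13\right) + 7 = - 79 \left(20 + 13\right) + 7 = \left(-79\right) 33 + 7 = -2607 + 7 = -2600$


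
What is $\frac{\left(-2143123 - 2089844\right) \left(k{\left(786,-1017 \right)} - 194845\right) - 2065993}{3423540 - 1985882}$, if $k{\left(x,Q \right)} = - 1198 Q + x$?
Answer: $- \frac{2167929897431}{718829} \approx -3.0159 \cdot 10^{6}$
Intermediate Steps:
$k{\left(x,Q \right)} = x - 1198 Q$
$\frac{\left(-2143123 - 2089844\right) \left(k{\left(786,-1017 \right)} - 194845\right) - 2065993}{3423540 - 1985882} = \frac{\left(-2143123 - 2089844\right) \left(\left(786 - -1218366\right) - 194845\right) - 2065993}{3423540 - 1985882} = \frac{- 4232967 \left(\left(786 + 1218366\right) - 194845\right) - 2065993}{1437658} = \left(- 4232967 \left(1219152 - 194845\right) - 2065993\right) \frac{1}{1437658} = \left(\left(-4232967\right) 1024307 - 2065993\right) \frac{1}{1437658} = \left(-4335857728869 - 2065993\right) \frac{1}{1437658} = \left(-4335859794862\right) \frac{1}{1437658} = - \frac{2167929897431}{718829}$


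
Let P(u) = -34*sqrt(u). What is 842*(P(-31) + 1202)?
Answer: 1012084 - 28628*I*sqrt(31) ≈ 1.0121e+6 - 1.5939e+5*I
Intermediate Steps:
842*(P(-31) + 1202) = 842*(-34*I*sqrt(31) + 1202) = 842*(1202 - 34*I*sqrt(31)) = 1012084 - 28628*I*sqrt(31)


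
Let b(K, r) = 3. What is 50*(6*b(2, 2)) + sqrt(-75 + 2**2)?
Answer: 900 + I*sqrt(71) ≈ 900.0 + 8.4261*I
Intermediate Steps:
50*(6*b(2, 2)) + sqrt(-75 + 2**2) = 50*(6*3) + sqrt(-75 + 2**2) = 50*18 + sqrt(-75 + 4) = 900 + sqrt(-71) = 900 + I*sqrt(71)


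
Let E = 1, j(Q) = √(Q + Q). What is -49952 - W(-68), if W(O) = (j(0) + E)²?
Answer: -49953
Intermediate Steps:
j(Q) = √2*√Q (j(Q) = √(2*Q) = √2*√Q)
W(O) = 1 (W(O) = (√2*√0 + 1)² = (√2*0 + 1)² = (0 + 1)² = 1² = 1)
-49952 - W(-68) = -49952 - 1*1 = -49952 - 1 = -49953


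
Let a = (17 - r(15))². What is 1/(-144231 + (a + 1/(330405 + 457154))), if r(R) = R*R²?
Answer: 787559/8767054021548 ≈ 8.9832e-8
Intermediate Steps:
r(R) = R³
a = 11276164 (a = (17 - 1*15³)² = (17 - 1*3375)² = (17 - 3375)² = (-3358)² = 11276164)
1/(-144231 + (a + 1/(330405 + 457154))) = 1/(-144231 + (11276164 + 1/(330405 + 457154))) = 1/(-144231 + (11276164 + 1/787559)) = 1/(-144231 + 8880644443677/787559) = 1/(8767054021548/787559) = 787559/8767054021548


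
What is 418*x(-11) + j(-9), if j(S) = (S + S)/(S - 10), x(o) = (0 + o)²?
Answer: 961000/19 ≈ 50579.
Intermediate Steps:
x(o) = o²
j(S) = 2*S/(-10 + S) (j(S) = (2*S)/(-10 + S) = 2*S/(-10 + S))
418*x(-11) + j(-9) = 418*(-11)² + 2*(-9)/(-10 - 9) = 418*121 + 2*(-9)/(-19) = 50578 + 2*(-9)*(-1/19) = 50578 + 18/19 = 961000/19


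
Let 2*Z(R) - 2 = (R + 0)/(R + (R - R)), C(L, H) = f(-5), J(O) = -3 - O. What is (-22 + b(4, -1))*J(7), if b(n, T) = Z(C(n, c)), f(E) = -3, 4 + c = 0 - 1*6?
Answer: 205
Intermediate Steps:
c = -10 (c = -4 + (0 - 1*6) = -4 + (0 - 6) = -4 - 6 = -10)
C(L, H) = -3
Z(R) = 3/2 (Z(R) = 1 + ((R + 0)/(R + (R - R)))/2 = 1 + (R/(R + 0))/2 = 1 + (R/R)/2 = 1 + (1/2)*1 = 1 + 1/2 = 3/2)
b(n, T) = 3/2
(-22 + b(4, -1))*J(7) = (-22 + 3/2)*(-3 - 1*7) = -41*(-3 - 7)/2 = -41/2*(-10) = 205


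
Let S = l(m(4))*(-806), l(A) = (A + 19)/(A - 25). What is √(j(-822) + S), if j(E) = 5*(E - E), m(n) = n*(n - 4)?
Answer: √15314/5 ≈ 24.750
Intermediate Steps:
m(n) = n*(-4 + n)
l(A) = (19 + A)/(-25 + A)
j(E) = 0 (j(E) = 5*0 = 0)
S = 15314/25 (S = ((19 + 4*(-4 + 4))/(-25 + 4*(-4 + 4)))*(-806) = ((19 + 4*0)/(-25 + 4*0))*(-806) = ((19 + 0)/(-25 + 0))*(-806) = (19/(-25))*(-806) = -1/25*19*(-806) = -19/25*(-806) = 15314/25 ≈ 612.56)
√(j(-822) + S) = √(0 + 15314/25) = √(15314/25) = √15314/5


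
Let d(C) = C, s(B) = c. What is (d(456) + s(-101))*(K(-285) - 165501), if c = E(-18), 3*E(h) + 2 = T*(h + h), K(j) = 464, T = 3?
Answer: -207616546/3 ≈ -6.9206e+7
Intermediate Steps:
E(h) = -⅔ + 2*h (E(h) = -⅔ + (3*(h + h))/3 = -⅔ + (3*(2*h))/3 = -⅔ + (6*h)/3 = -⅔ + 2*h)
c = -110/3 (c = -⅔ + 2*(-18) = -⅔ - 36 = -110/3 ≈ -36.667)
s(B) = -110/3
(d(456) + s(-101))*(K(-285) - 165501) = (456 - 110/3)*(464 - 165501) = (1258/3)*(-165037) = -207616546/3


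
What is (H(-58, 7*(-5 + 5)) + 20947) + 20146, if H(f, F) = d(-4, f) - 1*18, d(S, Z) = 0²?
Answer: 41075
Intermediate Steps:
d(S, Z) = 0
H(f, F) = -18 (H(f, F) = 0 - 1*18 = 0 - 18 = -18)
(H(-58, 7*(-5 + 5)) + 20947) + 20146 = (-18 + 20947) + 20146 = 20929 + 20146 = 41075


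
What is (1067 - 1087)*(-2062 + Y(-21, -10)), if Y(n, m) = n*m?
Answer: 37040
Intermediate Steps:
Y(n, m) = m*n
(1067 - 1087)*(-2062 + Y(-21, -10)) = (1067 - 1087)*(-2062 - 10*(-21)) = -20*(-2062 + 210) = -20*(-1852) = 37040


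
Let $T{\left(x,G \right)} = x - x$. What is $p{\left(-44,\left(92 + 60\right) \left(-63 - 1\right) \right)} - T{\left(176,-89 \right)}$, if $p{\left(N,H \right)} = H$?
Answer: $-9728$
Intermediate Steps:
$T{\left(x,G \right)} = 0$
$p{\left(-44,\left(92 + 60\right) \left(-63 - 1\right) \right)} - T{\left(176,-89 \right)} = \left(92 + 60\right) \left(-63 - 1\right) - 0 = 152 \left(-64\right) + 0 = -9728 + 0 = -9728$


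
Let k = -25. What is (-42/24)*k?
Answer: 175/4 ≈ 43.750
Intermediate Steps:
(-42/24)*k = -42/24*(-25) = -42*1/24*(-25) = -7/4*(-25) = 175/4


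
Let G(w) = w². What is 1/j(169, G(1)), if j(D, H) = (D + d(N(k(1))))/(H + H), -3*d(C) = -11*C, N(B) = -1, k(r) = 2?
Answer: 3/248 ≈ 0.012097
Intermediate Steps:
d(C) = 11*C/3 (d(C) = -(-11)*C/3 = 11*C/3)
j(D, H) = (-11/3 + D)/(2*H) (j(D, H) = (D + (11/3)*(-1))/(H + H) = (D - 11/3)/((2*H)) = (-11/3 + D)*(1/(2*H)) = (-11/3 + D)/(2*H))
1/j(169, G(1)) = 1/((-11 + 3*169)/(6*(1²))) = 1/((⅙)*(-11 + 507)/1) = 1/((⅙)*1*496) = 1/(248/3) = 3/248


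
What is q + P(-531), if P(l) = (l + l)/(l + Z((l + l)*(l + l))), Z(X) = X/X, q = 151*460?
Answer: 18407431/265 ≈ 69462.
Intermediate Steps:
q = 69460
Z(X) = 1
P(l) = 2*l/(1 + l) (P(l) = (l + l)/(l + 1) = (2*l)/(1 + l) = 2*l/(1 + l))
q + P(-531) = 69460 + 2*(-531)/(1 - 531) = 69460 + 2*(-531)/(-530) = 69460 + 2*(-531)*(-1/530) = 69460 + 531/265 = 18407431/265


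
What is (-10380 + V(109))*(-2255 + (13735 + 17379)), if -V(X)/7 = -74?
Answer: -284607458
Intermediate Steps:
V(X) = 518 (V(X) = -7*(-74) = 518)
(-10380 + V(109))*(-2255 + (13735 + 17379)) = (-10380 + 518)*(-2255 + (13735 + 17379)) = -9862*(-2255 + 31114) = -9862*28859 = -284607458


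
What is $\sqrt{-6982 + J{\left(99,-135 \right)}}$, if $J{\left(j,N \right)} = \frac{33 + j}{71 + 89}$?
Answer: $\frac{i \sqrt{2792470}}{20} \approx 83.553 i$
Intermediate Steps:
$J{\left(j,N \right)} = \frac{33}{160} + \frac{j}{160}$ ($J{\left(j,N \right)} = \frac{33 + j}{160} = \left(33 + j\right) \frac{1}{160} = \frac{33}{160} + \frac{j}{160}$)
$\sqrt{-6982 + J{\left(99,-135 \right)}} = \sqrt{-6982 + \left(\frac{33}{160} + \frac{1}{160} \cdot 99\right)} = \sqrt{-6982 + \left(\frac{33}{160} + \frac{99}{160}\right)} = \sqrt{-6982 + \frac{33}{40}} = \sqrt{- \frac{279247}{40}} = \frac{i \sqrt{2792470}}{20}$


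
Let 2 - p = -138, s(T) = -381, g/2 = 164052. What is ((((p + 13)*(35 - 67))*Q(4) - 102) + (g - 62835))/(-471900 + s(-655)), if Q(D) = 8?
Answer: -75333/157427 ≈ -0.47853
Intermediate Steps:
g = 328104 (g = 2*164052 = 328104)
p = 140 (p = 2 - 1*(-138) = 2 + 138 = 140)
((((p + 13)*(35 - 67))*Q(4) - 102) + (g - 62835))/(-471900 + s(-655)) = ((((140 + 13)*(35 - 67))*8 - 102) + (328104 - 62835))/(-471900 - 381) = (((153*(-32))*8 - 102) + 265269)/(-472281) = ((-4896*8 - 102) + 265269)*(-1/472281) = ((-39168 - 102) + 265269)*(-1/472281) = (-39270 + 265269)*(-1/472281) = 225999*(-1/472281) = -75333/157427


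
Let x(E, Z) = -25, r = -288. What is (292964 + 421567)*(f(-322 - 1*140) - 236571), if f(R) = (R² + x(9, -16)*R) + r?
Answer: -8477910315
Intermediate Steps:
f(R) = -288 + R² - 25*R (f(R) = (R² - 25*R) - 288 = -288 + R² - 25*R)
(292964 + 421567)*(f(-322 - 1*140) - 236571) = (292964 + 421567)*((-288 + (-322 - 1*140)² - 25*(-322 - 1*140)) - 236571) = 714531*((-288 + (-322 - 140)² - 25*(-322 - 140)) - 236571) = 714531*((-288 + (-462)² - 25*(-462)) - 236571) = 714531*((-288 + 213444 + 11550) - 236571) = 714531*(224706 - 236571) = 714531*(-11865) = -8477910315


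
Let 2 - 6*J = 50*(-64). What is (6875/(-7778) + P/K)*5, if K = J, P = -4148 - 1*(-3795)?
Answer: -96218885/12452578 ≈ -7.7268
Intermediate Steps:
P = -353 (P = -4148 + 3795 = -353)
J = 1601/3 (J = ⅓ - 25*(-64)/3 = ⅓ - ⅙*(-3200) = ⅓ + 1600/3 = 1601/3 ≈ 533.67)
K = 1601/3 ≈ 533.67
(6875/(-7778) + P/K)*5 = (6875/(-7778) - 353/1601/3)*5 = (6875*(-1/7778) - 353*3/1601)*5 = (-6875/7778 - 1059/1601)*5 = -19243777/12452578*5 = -96218885/12452578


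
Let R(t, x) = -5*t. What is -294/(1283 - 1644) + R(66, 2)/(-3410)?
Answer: 10197/11191 ≈ 0.91118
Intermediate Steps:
-294/(1283 - 1644) + R(66, 2)/(-3410) = -294/(1283 - 1644) - 5*66/(-3410) = -294/(-361) - 330*(-1/3410) = -294*(-1/361) + 3/31 = 294/361 + 3/31 = 10197/11191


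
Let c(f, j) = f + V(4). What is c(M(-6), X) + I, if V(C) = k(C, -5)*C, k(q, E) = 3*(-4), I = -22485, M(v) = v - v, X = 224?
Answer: -22533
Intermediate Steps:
M(v) = 0
k(q, E) = -12
V(C) = -12*C
c(f, j) = -48 + f (c(f, j) = f - 12*4 = f - 48 = -48 + f)
c(M(-6), X) + I = (-48 + 0) - 22485 = -48 - 22485 = -22533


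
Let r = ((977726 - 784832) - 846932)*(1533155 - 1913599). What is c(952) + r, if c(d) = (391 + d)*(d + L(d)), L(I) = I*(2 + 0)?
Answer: 248828668480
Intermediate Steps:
L(I) = 2*I (L(I) = I*2 = 2*I)
c(d) = 3*d*(391 + d) (c(d) = (391 + d)*(d + 2*d) = (391 + d)*(3*d) = 3*d*(391 + d))
r = 248824832872 (r = (192894 - 846932)*(-380444) = -654038*(-380444) = 248824832872)
c(952) + r = 3*952*(391 + 952) + 248824832872 = 3*952*1343 + 248824832872 = 3835608 + 248824832872 = 248828668480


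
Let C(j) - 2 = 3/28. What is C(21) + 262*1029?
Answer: 7548803/28 ≈ 2.6960e+5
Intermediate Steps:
C(j) = 59/28 (C(j) = 2 + 3/28 = 59/28)
C(21) + 262*1029 = 59/28 + 262*1029 = 59/28 + 269598 = 7548803/28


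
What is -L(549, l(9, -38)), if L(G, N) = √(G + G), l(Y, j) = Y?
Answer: -3*√122 ≈ -33.136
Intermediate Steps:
L(G, N) = √2*√G (L(G, N) = √(2*G) = √2*√G)
-L(549, l(9, -38)) = -√2*√549 = -√2*3*√61 = -3*√122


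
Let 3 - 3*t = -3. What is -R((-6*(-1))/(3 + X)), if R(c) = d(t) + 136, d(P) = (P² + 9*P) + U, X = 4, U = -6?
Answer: -152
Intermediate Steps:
t = 2 (t = 1 - ⅓*(-3) = 1 + 1 = 2)
d(P) = -6 + P² + 9*P (d(P) = (P² + 9*P) - 6 = -6 + P² + 9*P)
R(c) = 152 (R(c) = (-6 + 2² + 9*2) + 136 = (-6 + 4 + 18) + 136 = 16 + 136 = 152)
-R((-6*(-1))/(3 + X)) = -1*152 = -152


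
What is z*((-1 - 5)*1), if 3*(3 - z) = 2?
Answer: -14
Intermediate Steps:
z = 7/3 (z = 3 - 1/3*2 = 3 - 2/3 = 7/3 ≈ 2.3333)
z*((-1 - 5)*1) = 7*((-1 - 5)*1)/3 = 7*(-6*1)/3 = (7/3)*(-6) = -14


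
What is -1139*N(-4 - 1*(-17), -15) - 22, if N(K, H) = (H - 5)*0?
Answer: -22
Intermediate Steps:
N(K, H) = 0 (N(K, H) = (-5 + H)*0 = 0)
-1139*N(-4 - 1*(-17), -15) - 22 = -1139*0 - 22 = 0 - 22 = -22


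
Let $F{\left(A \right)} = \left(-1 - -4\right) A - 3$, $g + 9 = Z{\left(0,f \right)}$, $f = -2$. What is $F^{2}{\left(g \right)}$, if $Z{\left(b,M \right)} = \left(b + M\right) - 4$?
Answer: $2304$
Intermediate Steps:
$Z{\left(b,M \right)} = -4 + M + b$ ($Z{\left(b,M \right)} = \left(M + b\right) - 4 = -4 + M + b$)
$g = -15$ ($g = -9 - 6 = -15$)
$F{\left(A \right)} = -3 + 3 A$ ($F{\left(A \right)} = \left(-1 + 4\right) A - 3 = 3 A - 3 = -3 + 3 A$)
$F^{2}{\left(g \right)} = \left(-3 + 3 \left(-15\right)\right)^{2} = \left(-3 - 45\right)^{2} = \left(-48\right)^{2} = 2304$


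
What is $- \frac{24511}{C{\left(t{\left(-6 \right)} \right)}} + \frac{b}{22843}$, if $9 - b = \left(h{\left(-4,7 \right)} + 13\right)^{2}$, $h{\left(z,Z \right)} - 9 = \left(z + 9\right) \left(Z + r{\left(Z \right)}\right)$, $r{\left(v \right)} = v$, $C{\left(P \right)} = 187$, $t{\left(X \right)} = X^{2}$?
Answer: $- \frac{561485858}{4271641} \approx -131.45$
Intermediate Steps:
$h{\left(z,Z \right)} = 9 + 2 Z \left(9 + z\right)$ ($h{\left(z,Z \right)} = 9 + \left(z + 9\right) \left(Z + Z\right) = 9 + \left(9 + z\right) 2 Z = 9 + 2 Z \left(9 + z\right)$)
$b = -8455$ ($b = 9 - \left(\left(9 + 18 \cdot 7 + 2 \cdot 7 \left(-4\right)\right) + 13\right)^{2} = 9 - \left(\left(9 + 126 - 56\right) + 13\right)^{2} = 9 - \left(79 + 13\right)^{2} = 9 - 92^{2} = 9 - 8464 = -8455$)
$- \frac{24511}{C{\left(t{\left(-6 \right)} \right)}} + \frac{b}{22843} = - \frac{24511}{187} - \frac{8455}{22843} = - \frac{561485858}{4271641}$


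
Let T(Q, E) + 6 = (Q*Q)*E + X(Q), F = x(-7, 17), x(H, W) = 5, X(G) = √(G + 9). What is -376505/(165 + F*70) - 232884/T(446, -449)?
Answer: -120132735285839914213/164323393674847087 + 232884*√455/7976863770623645 ≈ -731.08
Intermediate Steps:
X(G) = √(9 + G)
F = 5
T(Q, E) = -6 + √(9 + Q) + E*Q² (T(Q, E) = -6 + ((Q*Q)*E + √(9 + Q)) = -6 + (Q²*E + √(9 + Q)) = -6 + (E*Q² + √(9 + Q)) = -6 + (√(9 + Q) + E*Q²) = -6 + √(9 + Q) + E*Q²)
-376505/(165 + F*70) - 232884/T(446, -449) = -376505/(165 + 5*70) - 232884/(-6 + √(9 + 446) - 449*446²) = -376505/(165 + 350) - 232884/(-6 + √455 - 449*198916) = -376505/515 - 232884/(-6 + √455 - 89313284) = -376505*1/515 - 232884/(-89313290 + √455) = -75301/103 - 232884/(-89313290 + √455)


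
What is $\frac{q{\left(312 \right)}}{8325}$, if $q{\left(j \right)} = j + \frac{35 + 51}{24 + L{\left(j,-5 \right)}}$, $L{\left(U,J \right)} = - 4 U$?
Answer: $\frac{190901}{5094900} \approx 0.037469$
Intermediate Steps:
$q{\left(j \right)} = j + \frac{86}{24 - 4 j}$ ($q{\left(j \right)} = j + \frac{35 + 51}{24 - 4 j} = j + \frac{86}{24 - 4 j}$)
$\frac{q{\left(312 \right)}}{8325} = \frac{\frac{1}{-6 + 312} \left(- \frac{43}{2} + 312^{2} - 1872\right)}{8325} = \frac{- \frac{43}{2} + 97344 - 1872}{306} \cdot \frac{1}{8325} = \frac{1}{306} \cdot \frac{190901}{2} \cdot \frac{1}{8325} = \frac{190901}{612} \cdot \frac{1}{8325} = \frac{190901}{5094900}$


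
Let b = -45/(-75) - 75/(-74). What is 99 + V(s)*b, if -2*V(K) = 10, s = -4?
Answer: 6729/74 ≈ 90.932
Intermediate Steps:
V(K) = -5 (V(K) = -½*10 = -5)
b = 597/370 (b = -45*(-1/75) - 75*(-1/74) = ⅗ + 75/74 = 597/370 ≈ 1.6135)
99 + V(s)*b = 99 - 5*597/370 = 99 - 597/74 = 6729/74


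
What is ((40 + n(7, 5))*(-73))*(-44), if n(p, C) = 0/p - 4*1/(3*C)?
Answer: 1914352/15 ≈ 1.2762e+5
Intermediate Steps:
n(p, C) = -4/(3*C) (n(p, C) = 0 - 4*1/(3*C) = 0 - 4/(3*C) = -4/(3*C))
((40 + n(7, 5))*(-73))*(-44) = ((40 - 4/3/5)*(-73))*(-44) = ((40 - 4/3*1/5)*(-73))*(-44) = ((40 - 4/15)*(-73))*(-44) = ((596/15)*(-73))*(-44) = -43508/15*(-44) = 1914352/15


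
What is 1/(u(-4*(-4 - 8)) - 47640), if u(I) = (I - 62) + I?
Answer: -1/47606 ≈ -2.1006e-5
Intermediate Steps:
u(I) = -62 + 2*I (u(I) = (-62 + I) + I = -62 + 2*I)
1/(u(-4*(-4 - 8)) - 47640) = 1/((-62 + 2*(-4*(-4 - 8))) - 47640) = 1/((-62 + 2*(-4*(-12))) - 47640) = 1/((-62 + 2*48) - 47640) = 1/((-62 + 96) - 47640) = 1/(34 - 47640) = 1/(-47606) = -1/47606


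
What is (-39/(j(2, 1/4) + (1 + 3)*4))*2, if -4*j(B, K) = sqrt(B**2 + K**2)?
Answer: -319488/65471 - 1248*sqrt(65)/65471 ≈ -5.0335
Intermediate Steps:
j(B, K) = -sqrt(B**2 + K**2)/4
(-39/(j(2, 1/4) + (1 + 3)*4))*2 = (-39/(-sqrt(2**2 + (1/4)**2)/4 + (1 + 3)*4))*2 = (-39/(-sqrt(4 + (1/4)**2)/4 + 4*4))*2 = (-39/(-sqrt(4 + 1/16)/4 + 16))*2 = (-39/(-sqrt(65)/16 + 16))*2 = (-39/(16 - sqrt(65)/16))*2 = -39/(16 - sqrt(65)/16)*2 = -78/(16 - sqrt(65)/16)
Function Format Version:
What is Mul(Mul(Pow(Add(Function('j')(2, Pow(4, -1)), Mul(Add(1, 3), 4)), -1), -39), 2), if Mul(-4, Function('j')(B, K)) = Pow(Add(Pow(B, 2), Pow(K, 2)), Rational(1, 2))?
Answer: Add(Rational(-319488, 65471), Mul(Rational(-1248, 65471), Pow(65, Rational(1, 2)))) ≈ -5.0335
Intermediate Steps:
Function('j')(B, K) = Mul(Rational(-1, 4), Pow(Add(Pow(B, 2), Pow(K, 2)), Rational(1, 2)))
Mul(Mul(Pow(Add(Function('j')(2, Pow(4, -1)), Mul(Add(1, 3), 4)), -1), -39), 2) = Mul(Mul(Pow(Add(Mul(Rational(-1, 4), Pow(Add(Pow(2, 2), Pow(Pow(4, -1), 2)), Rational(1, 2))), Mul(Add(1, 3), 4)), -1), -39), 2) = Mul(Mul(Pow(Add(Mul(Rational(-1, 4), Pow(Add(4, Pow(Rational(1, 4), 2)), Rational(1, 2))), Mul(4, 4)), -1), -39), 2) = Mul(Mul(Pow(Add(Mul(Rational(-1, 4), Pow(Add(4, Rational(1, 16)), Rational(1, 2))), 16), -1), -39), 2) = Mul(Mul(Pow(Add(Mul(Rational(-1, 4), Pow(Rational(65, 16), Rational(1, 2))), 16), -1), -39), 2) = Mul(Mul(Pow(Add(Mul(Rational(-1, 4), Mul(Rational(1, 4), Pow(65, Rational(1, 2)))), 16), -1), -39), 2) = Mul(Mul(Pow(Add(Mul(Rational(-1, 16), Pow(65, Rational(1, 2))), 16), -1), -39), 2) = Mul(Mul(Pow(Add(16, Mul(Rational(-1, 16), Pow(65, Rational(1, 2)))), -1), -39), 2) = Mul(Mul(-39, Pow(Add(16, Mul(Rational(-1, 16), Pow(65, Rational(1, 2)))), -1)), 2) = Mul(-78, Pow(Add(16, Mul(Rational(-1, 16), Pow(65, Rational(1, 2)))), -1))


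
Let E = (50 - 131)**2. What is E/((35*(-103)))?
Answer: -6561/3605 ≈ -1.8200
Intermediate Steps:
E = 6561 (E = (-81)**2 = 6561)
E/((35*(-103))) = 6561/((35*(-103))) = 6561/(-3605) = 6561*(-1/3605) = -6561/3605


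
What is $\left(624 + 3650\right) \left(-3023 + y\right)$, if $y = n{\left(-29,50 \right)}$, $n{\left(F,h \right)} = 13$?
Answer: $-12864740$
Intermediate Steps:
$y = 13$
$\left(624 + 3650\right) \left(-3023 + y\right) = \left(624 + 3650\right) \left(-3023 + 13\right) = 4274 \left(-3010\right) = -12864740$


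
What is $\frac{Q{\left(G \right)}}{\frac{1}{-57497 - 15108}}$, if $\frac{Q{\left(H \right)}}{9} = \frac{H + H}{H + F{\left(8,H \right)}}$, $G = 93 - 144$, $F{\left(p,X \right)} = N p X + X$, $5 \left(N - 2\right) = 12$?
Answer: $- \frac{1089075}{31} \approx -35131.0$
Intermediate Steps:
$N = \frac{22}{5}$ ($N = 2 + \frac{1}{5} \cdot 12 = 2 + \frac{12}{5} = \frac{22}{5} \approx 4.4$)
$F{\left(p,X \right)} = X + \frac{22 X p}{5}$ ($F{\left(p,X \right)} = \frac{22 p}{5} X + X = \frac{22 X p}{5} + X = X + \frac{22 X p}{5}$)
$G = -51$ ($G = 93 - 144 = -51$)
$Q{\left(H \right)} = \frac{15}{31}$ ($Q{\left(H \right)} = 9 \frac{H + H}{H + \frac{H \left(5 + 22 \cdot 8\right)}{5}} = 9 \frac{2 H}{H + \frac{H \left(5 + 176\right)}{5}} = 9 \frac{2 H}{H + \frac{1}{5} H 181} = 9 \frac{2 H}{H + \frac{181 H}{5}} = 9 \frac{2 H}{\frac{186}{5} H} = 9 \cdot 2 H \frac{5}{186 H} = 9 \cdot \frac{5}{93} = \frac{15}{31}$)
$\frac{Q{\left(G \right)}}{\frac{1}{-57497 - 15108}} = \frac{15}{31 \frac{1}{-57497 - 15108}} = \frac{15}{31 \frac{1}{-72605}} = \frac{15}{31 \left(- \frac{1}{72605}\right)} = \frac{15}{31} \left(-72605\right) = - \frac{1089075}{31}$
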